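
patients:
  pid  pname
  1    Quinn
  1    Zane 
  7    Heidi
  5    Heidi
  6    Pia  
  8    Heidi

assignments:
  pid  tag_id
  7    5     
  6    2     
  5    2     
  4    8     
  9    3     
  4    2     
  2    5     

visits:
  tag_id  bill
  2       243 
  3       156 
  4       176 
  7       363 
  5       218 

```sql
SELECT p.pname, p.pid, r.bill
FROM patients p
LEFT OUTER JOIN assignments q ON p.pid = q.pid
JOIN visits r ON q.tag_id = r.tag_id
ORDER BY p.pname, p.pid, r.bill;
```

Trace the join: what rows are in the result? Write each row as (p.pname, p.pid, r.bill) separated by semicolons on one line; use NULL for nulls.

Step 1 — p LEFT JOIN q on pid → 6 row(s).
Then INNER JOIN `visits r` on tag_id: keep only rows whose q.tag_id appears in r.

(Heidi, 5, 243); (Heidi, 7, 218); (Pia, 6, 243)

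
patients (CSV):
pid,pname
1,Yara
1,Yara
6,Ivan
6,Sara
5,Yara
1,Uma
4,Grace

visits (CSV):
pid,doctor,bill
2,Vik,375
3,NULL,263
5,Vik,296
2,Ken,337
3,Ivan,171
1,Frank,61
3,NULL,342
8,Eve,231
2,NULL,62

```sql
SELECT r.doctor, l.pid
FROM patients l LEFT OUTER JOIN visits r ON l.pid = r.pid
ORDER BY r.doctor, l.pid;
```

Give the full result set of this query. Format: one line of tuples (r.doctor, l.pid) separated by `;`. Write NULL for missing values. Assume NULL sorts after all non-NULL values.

LEFT JOIN keeps every row from `patients`; unmatched rows get NULL for `visits`'s columns.
Matching on l.pid = r.pid.
- l (pid=1) pairs with 1 row(s) of r.
- l (pid=1) pairs with 1 row(s) of r.
- l (pid=6) has no partner → padded with NULL.
- l (pid=6) has no partner → padded with NULL.
- l (pid=5) pairs with 1 row(s) of r.
- l (pid=1) pairs with 1 row(s) of r.
- l (pid=4) has no partner → padded with NULL.
After projecting and ordering:
r.doctor | l.pid
Frank | 1
Frank | 1
Frank | 1
Vik | 5
NULL | 4
NULL | 6
NULL | 6

(Frank, 1); (Frank, 1); (Frank, 1); (Vik, 5); (NULL, 4); (NULL, 6); (NULL, 6)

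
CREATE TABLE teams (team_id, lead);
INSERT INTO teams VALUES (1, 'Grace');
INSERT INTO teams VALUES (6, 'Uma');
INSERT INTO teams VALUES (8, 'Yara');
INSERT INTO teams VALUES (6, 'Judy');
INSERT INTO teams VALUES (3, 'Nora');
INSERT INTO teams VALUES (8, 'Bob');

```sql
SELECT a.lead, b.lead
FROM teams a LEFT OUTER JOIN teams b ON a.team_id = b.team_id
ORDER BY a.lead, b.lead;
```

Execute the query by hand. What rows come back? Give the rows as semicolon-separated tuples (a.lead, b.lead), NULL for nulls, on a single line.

LEFT JOIN keeps every row from `teams a`; unmatched rows get NULL for `teams b`'s columns.
Matching on a.team_id = b.team_id.
- a (team_id=1) pairs with 1 row(s) of b.
- a (team_id=6) pairs with 2 row(s) of b.
- a (team_id=8) pairs with 2 row(s) of b.
- a (team_id=6) pairs with 2 row(s) of b.
- a (team_id=3) pairs with 1 row(s) of b.
- a (team_id=8) pairs with 2 row(s) of b.
After projecting and ordering:
a.lead | b.lead
Bob | Bob
Bob | Yara
Grace | Grace
Judy | Judy
Judy | Uma
Nora | Nora
Uma | Judy
Uma | Uma
Yara | Bob
Yara | Yara

(Bob, Bob); (Bob, Yara); (Grace, Grace); (Judy, Judy); (Judy, Uma); (Nora, Nora); (Uma, Judy); (Uma, Uma); (Yara, Bob); (Yara, Yara)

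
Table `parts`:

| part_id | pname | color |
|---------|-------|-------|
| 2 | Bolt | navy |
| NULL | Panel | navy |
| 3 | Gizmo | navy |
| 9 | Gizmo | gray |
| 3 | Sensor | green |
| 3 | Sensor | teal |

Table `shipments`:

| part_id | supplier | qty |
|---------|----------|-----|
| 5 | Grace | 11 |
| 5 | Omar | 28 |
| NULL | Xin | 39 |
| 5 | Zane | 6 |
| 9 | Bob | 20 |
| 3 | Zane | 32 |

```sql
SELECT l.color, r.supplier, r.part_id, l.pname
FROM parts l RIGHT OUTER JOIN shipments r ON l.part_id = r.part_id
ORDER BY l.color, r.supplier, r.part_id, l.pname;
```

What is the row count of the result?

RIGHT JOIN keeps every row from `shipments`; unmatched rows get NULL for `parts`'s columns.
Matching on l.part_id = r.part_id. A NULL in a compared column never satisfies the condition.
- part_id=2: no matching r row.
- part_id=NULL: no matching r row.
- part_id=3: 1 matching r row(s), so 1 row(s) emitted.
- part_id=9: 1 matching r row(s), so 1 row(s) emitted.
- part_id=3: 1 matching r row(s), so 1 row(s) emitted.
- part_id=3: 1 matching r row(s), so 1 row(s) emitted.
- 4 r row(s) had no l match → kept, l columns NULL.
Total: 4 matched + 4 padded = 8 rows.

8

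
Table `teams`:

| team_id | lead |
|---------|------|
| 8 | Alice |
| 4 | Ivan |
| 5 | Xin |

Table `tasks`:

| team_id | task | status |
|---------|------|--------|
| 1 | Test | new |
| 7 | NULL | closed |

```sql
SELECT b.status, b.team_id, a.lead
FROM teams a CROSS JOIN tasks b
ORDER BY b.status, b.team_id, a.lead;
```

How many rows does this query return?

CROSS JOIN pairs every row of `teams` with every row of `tasks`: 3 × 2 = 6 rows.

6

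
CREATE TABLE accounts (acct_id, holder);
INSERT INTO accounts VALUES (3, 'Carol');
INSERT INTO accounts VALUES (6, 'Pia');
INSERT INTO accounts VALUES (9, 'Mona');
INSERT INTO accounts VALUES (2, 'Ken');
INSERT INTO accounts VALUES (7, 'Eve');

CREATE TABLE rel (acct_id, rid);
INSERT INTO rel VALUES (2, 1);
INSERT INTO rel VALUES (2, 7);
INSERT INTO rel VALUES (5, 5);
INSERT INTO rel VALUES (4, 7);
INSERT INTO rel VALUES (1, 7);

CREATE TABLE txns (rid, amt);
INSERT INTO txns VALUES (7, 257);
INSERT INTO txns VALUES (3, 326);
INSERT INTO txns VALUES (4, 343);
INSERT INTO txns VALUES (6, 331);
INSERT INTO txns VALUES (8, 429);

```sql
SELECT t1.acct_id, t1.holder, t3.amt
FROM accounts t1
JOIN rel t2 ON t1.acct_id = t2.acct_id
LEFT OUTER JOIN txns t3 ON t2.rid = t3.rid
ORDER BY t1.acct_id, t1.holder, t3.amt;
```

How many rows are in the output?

Joins associate left-to-right: accounts INNER JOIN rel on acct_id gives 2 intermediate row(s).
Then LEFT JOIN `txns t3` on rid: each of those 2 rows is kept; rows whose t2.rid has no match in t3 get NULL for t3's columns.
Result: 2 row(s).

2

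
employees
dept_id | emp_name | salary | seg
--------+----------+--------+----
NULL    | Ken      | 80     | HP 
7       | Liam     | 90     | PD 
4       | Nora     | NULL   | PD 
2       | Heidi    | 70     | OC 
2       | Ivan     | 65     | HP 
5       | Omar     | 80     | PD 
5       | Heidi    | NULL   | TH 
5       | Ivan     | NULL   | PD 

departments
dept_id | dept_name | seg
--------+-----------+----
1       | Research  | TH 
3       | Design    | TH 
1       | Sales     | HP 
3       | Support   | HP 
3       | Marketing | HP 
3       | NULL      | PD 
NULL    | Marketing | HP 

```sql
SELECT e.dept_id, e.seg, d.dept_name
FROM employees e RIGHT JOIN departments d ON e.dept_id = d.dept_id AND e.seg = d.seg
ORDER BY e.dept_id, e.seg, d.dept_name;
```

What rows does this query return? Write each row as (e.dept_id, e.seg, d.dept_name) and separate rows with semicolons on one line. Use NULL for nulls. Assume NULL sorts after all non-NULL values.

(NULL, NULL, Design); (NULL, NULL, Marketing); (NULL, NULL, Marketing); (NULL, NULL, Research); (NULL, NULL, Sales); (NULL, NULL, Support); (NULL, NULL, NULL)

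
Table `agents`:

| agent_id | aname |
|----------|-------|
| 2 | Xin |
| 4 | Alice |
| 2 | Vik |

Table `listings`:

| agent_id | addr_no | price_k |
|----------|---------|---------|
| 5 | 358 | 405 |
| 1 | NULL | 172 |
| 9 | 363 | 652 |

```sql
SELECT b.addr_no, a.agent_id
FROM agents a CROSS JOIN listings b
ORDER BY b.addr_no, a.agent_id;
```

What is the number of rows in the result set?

9

CROSS JOIN pairs every row of `agents` with every row of `listings`: 3 × 3 = 9 rows.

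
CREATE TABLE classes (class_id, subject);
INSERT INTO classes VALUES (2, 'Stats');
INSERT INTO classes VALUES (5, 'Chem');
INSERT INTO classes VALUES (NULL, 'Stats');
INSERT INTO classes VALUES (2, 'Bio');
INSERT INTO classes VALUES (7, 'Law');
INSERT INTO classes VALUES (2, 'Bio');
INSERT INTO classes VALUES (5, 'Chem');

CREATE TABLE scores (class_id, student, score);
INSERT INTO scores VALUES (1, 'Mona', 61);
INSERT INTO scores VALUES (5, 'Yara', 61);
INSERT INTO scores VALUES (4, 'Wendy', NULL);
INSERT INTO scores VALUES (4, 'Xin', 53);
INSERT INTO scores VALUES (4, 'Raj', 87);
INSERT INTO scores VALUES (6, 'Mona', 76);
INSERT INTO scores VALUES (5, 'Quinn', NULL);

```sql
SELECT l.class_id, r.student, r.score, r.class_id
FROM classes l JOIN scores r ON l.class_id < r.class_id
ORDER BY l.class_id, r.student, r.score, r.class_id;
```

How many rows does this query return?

20

INNER JOIN keeps only pairs where the ON condition holds.
Matching on l.class_id < r.class_id. A NULL in a compared column never satisfies the condition.
- l row (class_id=2): matches 6 r row(s) → 6 output row(s).
- l row (class_id=5): matches 1 r row(s) → 1 output row(s).
- l row (class_id=NULL): no match → dropped.
- l row (class_id=2): matches 6 r row(s) → 6 output row(s).
- l row (class_id=7): no match → dropped.
- l row (class_id=2): matches 6 r row(s) → 6 output row(s).
- l row (class_id=5): matches 1 r row(s) → 1 output row(s).
Total: 20 rows.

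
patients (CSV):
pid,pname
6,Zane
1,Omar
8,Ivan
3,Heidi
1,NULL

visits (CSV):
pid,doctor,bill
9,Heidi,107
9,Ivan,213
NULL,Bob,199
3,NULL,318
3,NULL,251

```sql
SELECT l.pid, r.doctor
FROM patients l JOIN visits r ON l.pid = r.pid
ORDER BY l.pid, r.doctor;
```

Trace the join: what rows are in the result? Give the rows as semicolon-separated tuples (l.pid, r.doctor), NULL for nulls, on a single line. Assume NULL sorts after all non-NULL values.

INNER JOIN keeps only pairs where the ON condition holds.
Matching on l.pid = r.pid. A NULL in a compared column never satisfies the condition.
- pid=6: no matching r row, dropped.
- pid=1: no matching r row, dropped.
- pid=8: no matching r row, dropped.
- pid=3: 2 matching r row(s), so 2 row(s) emitted.
- pid=1: no matching r row, dropped.
After projecting and ordering:
l.pid | r.doctor
3 | NULL
3 | NULL

(3, NULL); (3, NULL)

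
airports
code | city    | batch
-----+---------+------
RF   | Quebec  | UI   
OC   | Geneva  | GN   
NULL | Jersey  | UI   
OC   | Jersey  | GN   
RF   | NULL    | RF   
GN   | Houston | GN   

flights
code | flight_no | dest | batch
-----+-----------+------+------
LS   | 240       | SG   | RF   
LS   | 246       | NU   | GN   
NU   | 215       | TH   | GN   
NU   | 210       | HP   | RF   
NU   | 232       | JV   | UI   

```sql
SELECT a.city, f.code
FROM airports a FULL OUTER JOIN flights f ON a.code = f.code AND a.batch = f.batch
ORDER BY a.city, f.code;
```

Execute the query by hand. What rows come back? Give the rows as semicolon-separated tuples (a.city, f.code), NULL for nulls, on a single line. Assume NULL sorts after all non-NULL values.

(Geneva, NULL); (Houston, NULL); (Jersey, NULL); (Jersey, NULL); (Quebec, NULL); (NULL, LS); (NULL, LS); (NULL, NU); (NULL, NU); (NULL, NU); (NULL, NULL)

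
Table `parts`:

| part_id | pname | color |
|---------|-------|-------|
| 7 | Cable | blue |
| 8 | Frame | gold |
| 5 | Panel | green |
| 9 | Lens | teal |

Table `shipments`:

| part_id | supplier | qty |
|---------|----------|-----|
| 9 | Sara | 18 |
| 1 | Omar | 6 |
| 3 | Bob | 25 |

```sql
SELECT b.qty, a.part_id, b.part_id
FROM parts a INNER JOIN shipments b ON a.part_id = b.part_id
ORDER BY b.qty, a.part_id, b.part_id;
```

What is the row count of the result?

INNER JOIN keeps only pairs where the ON condition holds.
Matching on a.part_id = b.part_id.
Matched pairs: 1.
Total: 1 rows.

1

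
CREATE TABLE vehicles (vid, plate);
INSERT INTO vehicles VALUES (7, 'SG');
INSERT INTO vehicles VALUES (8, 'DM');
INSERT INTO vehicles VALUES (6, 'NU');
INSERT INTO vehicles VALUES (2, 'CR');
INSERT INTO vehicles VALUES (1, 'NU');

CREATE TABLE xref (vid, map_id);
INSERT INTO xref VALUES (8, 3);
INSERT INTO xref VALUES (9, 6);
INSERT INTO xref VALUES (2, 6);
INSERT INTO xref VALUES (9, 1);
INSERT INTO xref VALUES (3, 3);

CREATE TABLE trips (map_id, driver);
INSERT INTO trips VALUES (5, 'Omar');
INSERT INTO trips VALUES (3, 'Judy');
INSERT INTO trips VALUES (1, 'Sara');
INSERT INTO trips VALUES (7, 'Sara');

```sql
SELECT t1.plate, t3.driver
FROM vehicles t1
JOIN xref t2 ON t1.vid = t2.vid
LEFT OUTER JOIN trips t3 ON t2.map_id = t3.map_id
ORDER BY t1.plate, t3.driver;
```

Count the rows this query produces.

2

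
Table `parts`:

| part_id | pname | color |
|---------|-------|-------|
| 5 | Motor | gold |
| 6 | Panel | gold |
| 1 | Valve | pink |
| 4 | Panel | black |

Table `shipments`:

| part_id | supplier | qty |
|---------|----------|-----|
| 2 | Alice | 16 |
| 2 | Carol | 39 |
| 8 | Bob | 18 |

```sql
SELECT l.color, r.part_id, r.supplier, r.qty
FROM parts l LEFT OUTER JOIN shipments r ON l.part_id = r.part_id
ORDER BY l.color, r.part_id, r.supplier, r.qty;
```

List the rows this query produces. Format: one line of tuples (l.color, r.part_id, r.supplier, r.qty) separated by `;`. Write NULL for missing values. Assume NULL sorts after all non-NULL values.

LEFT JOIN keeps every row from `parts`; unmatched rows get NULL for `shipments`'s columns.
Matching on l.part_id = r.part_id.
- l[0] part_id=5 → no match; kept with NULLs on the r side.
- l[1] part_id=6 → no match; kept with NULLs on the r side.
- l[2] part_id=1 → no match; kept with NULLs on the r side.
- l[3] part_id=4 → no match; kept with NULLs on the r side.
After projecting and ordering:
l.color | r.part_id | r.supplier | r.qty
black | NULL | NULL | NULL
gold | NULL | NULL | NULL
gold | NULL | NULL | NULL
pink | NULL | NULL | NULL

(black, NULL, NULL, NULL); (gold, NULL, NULL, NULL); (gold, NULL, NULL, NULL); (pink, NULL, NULL, NULL)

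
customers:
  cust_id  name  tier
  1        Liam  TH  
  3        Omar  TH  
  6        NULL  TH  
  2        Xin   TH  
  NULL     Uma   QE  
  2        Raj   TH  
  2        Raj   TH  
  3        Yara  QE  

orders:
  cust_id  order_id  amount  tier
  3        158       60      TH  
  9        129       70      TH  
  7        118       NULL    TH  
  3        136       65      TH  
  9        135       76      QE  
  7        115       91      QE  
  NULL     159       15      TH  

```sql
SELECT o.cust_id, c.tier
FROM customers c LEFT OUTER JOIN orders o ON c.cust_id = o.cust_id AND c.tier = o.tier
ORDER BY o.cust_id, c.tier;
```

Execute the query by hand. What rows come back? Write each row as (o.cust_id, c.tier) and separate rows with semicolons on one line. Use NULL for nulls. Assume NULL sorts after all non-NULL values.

LEFT JOIN keeps every row from `customers`; unmatched rows get NULL for `orders`'s columns.
Matching on c.cust_id = o.cust_id AND c.tier = o.tier. A NULL in a compared column never satisfies the condition.
- c row (cust_id=1, tier=TH): no match → kept, o columns NULL.
- c row (cust_id=3, tier=TH): matches 2 o row(s) → 2 output row(s).
- c row (cust_id=6, tier=TH): no match → kept, o columns NULL.
- c row (cust_id=2, tier=TH): no match → kept, o columns NULL.
- c row (cust_id=NULL, tier=QE): no match → kept, o columns NULL.
- c row (cust_id=2, tier=TH): no match → kept, o columns NULL.
- c row (cust_id=2, tier=TH): no match → kept, o columns NULL.
- c row (cust_id=3, tier=QE): no match → kept, o columns NULL.
After projecting and ordering:
o.cust_id | c.tier
3 | TH
3 | TH
NULL | QE
NULL | QE
NULL | TH
NULL | TH
NULL | TH
NULL | TH
NULL | TH

(3, TH); (3, TH); (NULL, QE); (NULL, QE); (NULL, TH); (NULL, TH); (NULL, TH); (NULL, TH); (NULL, TH)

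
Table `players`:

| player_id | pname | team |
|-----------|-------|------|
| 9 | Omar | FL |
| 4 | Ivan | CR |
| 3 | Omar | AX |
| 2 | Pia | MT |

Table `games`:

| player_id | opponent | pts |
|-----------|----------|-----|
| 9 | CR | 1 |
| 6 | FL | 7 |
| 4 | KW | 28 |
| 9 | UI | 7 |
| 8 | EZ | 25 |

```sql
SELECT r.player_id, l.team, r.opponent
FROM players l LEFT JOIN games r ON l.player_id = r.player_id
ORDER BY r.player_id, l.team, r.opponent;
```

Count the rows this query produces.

LEFT JOIN keeps every row from `players`; unmatched rows get NULL for `games`'s columns.
Matching on l.player_id = r.player_id.
- l (player_id=9) pairs with 2 row(s) of r.
- l (player_id=4) pairs with 1 row(s) of r.
- l (player_id=3) has no partner → padded with NULL.
- l (player_id=2) has no partner → padded with NULL.
Total: 3 matched + 2 padded = 5 rows.

5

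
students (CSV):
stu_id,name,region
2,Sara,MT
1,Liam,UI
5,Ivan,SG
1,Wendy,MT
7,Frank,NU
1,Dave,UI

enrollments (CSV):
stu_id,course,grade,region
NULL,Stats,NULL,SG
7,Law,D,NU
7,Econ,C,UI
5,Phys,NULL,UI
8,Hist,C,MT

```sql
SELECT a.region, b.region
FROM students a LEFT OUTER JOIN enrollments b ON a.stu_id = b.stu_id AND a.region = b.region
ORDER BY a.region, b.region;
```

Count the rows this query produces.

6

LEFT JOIN keeps every row from `students`; unmatched rows get NULL for `enrollments`'s columns.
Matching on a.stu_id = b.stu_id AND a.region = b.region. A NULL in a compared column never satisfies the condition.
- a row (stu_id=2, region=MT): no match → kept, b columns NULL.
- a row (stu_id=1, region=UI): no match → kept, b columns NULL.
- a row (stu_id=5, region=SG): no match → kept, b columns NULL.
- a row (stu_id=1, region=MT): no match → kept, b columns NULL.
- a row (stu_id=7, region=NU): matches 1 b row(s) → 1 output row(s).
- a row (stu_id=1, region=UI): no match → kept, b columns NULL.
Total: 1 matched + 5 padded = 6 rows.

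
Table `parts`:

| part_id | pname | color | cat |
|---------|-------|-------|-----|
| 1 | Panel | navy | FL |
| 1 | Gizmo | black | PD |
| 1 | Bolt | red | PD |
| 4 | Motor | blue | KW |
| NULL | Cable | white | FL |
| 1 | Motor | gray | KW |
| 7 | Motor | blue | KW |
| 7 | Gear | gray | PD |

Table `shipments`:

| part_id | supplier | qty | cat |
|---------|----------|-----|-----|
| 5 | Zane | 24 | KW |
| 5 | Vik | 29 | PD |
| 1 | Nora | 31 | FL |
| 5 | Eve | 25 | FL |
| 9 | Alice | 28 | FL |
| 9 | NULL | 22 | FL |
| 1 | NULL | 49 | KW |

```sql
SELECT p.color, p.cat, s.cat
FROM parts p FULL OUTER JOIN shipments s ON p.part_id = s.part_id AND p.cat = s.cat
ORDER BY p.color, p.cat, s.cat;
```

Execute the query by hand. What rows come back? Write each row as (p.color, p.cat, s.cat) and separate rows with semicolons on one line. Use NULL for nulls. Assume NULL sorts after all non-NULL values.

(black, PD, NULL); (blue, KW, NULL); (blue, KW, NULL); (gray, KW, KW); (gray, PD, NULL); (navy, FL, FL); (red, PD, NULL); (white, FL, NULL); (NULL, NULL, FL); (NULL, NULL, FL); (NULL, NULL, FL); (NULL, NULL, KW); (NULL, NULL, PD)

FULL OUTER JOIN keeps every row from both sides; unmatched rows get NULL for the other side's columns.
Matching on p.part_id = s.part_id AND p.cat = s.cat. A NULL in a compared column never satisfies the condition.
- part_id=1, cat=FL: 1 matching s row(s), so 1 row(s) emitted.
- part_id=1, cat=PD: no s row matches, row kept with s columns NULL.
- part_id=1, cat=PD: no s row matches, row kept with s columns NULL.
- part_id=4, cat=KW: no s row matches, row kept with s columns NULL.
- part_id=NULL, cat=FL: no s row matches, row kept with s columns NULL.
- part_id=1, cat=KW: 1 matching s row(s), so 1 row(s) emitted.
- part_id=7, cat=KW: no s row matches, row kept with s columns NULL.
- part_id=7, cat=PD: no s row matches, row kept with s columns NULL.
- 5 s row(s) had no p match → kept, p columns NULL.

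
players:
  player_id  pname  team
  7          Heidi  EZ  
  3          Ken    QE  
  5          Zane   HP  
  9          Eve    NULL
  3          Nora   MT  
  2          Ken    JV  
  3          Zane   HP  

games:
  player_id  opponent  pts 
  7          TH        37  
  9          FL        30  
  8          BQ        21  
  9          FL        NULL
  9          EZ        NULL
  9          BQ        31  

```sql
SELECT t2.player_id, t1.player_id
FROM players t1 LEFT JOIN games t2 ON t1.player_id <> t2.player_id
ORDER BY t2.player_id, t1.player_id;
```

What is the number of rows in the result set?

37

LEFT JOIN keeps every row from `players`; unmatched rows get NULL for `games`'s columns.
Matching on t1.player_id <> t2.player_id.
Matched pairs: 37; unmatched t1 rows kept: 0.
Total: 37 rows.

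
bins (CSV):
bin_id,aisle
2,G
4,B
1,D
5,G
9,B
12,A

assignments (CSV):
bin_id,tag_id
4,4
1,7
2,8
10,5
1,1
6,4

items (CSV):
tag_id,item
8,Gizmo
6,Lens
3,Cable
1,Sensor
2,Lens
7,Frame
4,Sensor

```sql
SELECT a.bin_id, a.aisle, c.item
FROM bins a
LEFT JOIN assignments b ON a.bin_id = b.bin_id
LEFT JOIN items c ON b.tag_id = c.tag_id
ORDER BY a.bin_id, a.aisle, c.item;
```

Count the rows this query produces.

Joins associate left-to-right: bins LEFT JOIN assignments on bin_id gives 7 intermediate row(s).
Then LEFT JOIN `items c` on tag_id: each of those 7 rows is kept; rows whose b.tag_id has no match in c get NULL for c's columns.
Result: 7 row(s).

7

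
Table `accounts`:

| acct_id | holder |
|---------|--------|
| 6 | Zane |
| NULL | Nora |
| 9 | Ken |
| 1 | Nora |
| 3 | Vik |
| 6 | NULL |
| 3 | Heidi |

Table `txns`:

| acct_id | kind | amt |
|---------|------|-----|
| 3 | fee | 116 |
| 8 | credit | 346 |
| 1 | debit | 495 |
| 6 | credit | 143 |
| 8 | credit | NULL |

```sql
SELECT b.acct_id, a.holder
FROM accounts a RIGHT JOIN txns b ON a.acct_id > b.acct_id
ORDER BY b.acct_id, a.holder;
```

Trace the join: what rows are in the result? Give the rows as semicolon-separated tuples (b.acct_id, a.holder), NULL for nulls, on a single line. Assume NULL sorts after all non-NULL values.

RIGHT JOIN keeps every row from `txns`; unmatched rows get NULL for `accounts`'s columns.
Matching on a.acct_id > b.acct_id. A NULL in a compared column never satisfies the condition.
Matched pairs: 11; unmatched b rows kept: 0.

(1, Heidi); (1, Ken); (1, Vik); (1, Zane); (1, NULL); (3, Ken); (3, Zane); (3, NULL); (6, Ken); (8, Ken); (8, Ken)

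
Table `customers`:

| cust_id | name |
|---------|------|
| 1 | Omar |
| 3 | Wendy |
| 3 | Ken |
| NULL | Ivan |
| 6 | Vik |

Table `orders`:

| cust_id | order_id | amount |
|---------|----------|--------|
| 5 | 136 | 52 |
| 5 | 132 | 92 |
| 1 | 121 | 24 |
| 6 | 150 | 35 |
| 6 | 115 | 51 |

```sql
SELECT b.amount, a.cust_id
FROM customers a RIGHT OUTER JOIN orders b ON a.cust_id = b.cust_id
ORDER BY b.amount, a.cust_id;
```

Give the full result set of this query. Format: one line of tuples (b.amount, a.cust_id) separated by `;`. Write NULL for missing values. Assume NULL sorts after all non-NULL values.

(24, 1); (35, 6); (51, 6); (52, NULL); (92, NULL)

RIGHT JOIN keeps every row from `orders`; unmatched rows get NULL for `customers`'s columns.
Matching on a.cust_id = b.cust_id. A NULL in a compared column never satisfies the condition.
- a row (cust_id=1): matches 1 b row(s) → 1 output row(s).
- a row (cust_id=3): no match.
- a row (cust_id=3): no match.
- a row (cust_id=NULL): no match.
- a row (cust_id=6): matches 2 b row(s) → 2 output row(s).
- 2 row(s) from b found no a partner → padded with NULL.
After projecting and ordering:
b.amount | a.cust_id
24 | 1
35 | 6
51 | 6
52 | NULL
92 | NULL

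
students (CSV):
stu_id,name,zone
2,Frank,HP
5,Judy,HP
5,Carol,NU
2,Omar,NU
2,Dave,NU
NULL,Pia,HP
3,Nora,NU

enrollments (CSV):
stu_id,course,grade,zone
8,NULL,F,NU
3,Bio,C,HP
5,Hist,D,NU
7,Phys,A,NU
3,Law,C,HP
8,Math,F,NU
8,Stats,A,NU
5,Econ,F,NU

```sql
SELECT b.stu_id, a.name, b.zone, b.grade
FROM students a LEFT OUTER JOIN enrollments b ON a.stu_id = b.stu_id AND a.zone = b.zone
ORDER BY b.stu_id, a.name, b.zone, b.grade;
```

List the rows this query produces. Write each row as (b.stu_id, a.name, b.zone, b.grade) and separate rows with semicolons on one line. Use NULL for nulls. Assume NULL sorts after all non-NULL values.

LEFT JOIN keeps every row from `students`; unmatched rows get NULL for `enrollments`'s columns.
Matching on a.stu_id = b.stu_id AND a.zone = b.zone. A NULL in a compared column never satisfies the condition.
- a row (stu_id=2, zone=HP): no match → kept, b columns NULL.
- a row (stu_id=5, zone=HP): no match → kept, b columns NULL.
- a row (stu_id=5, zone=NU): matches 2 b row(s) → 2 output row(s).
- a row (stu_id=2, zone=NU): no match → kept, b columns NULL.
- a row (stu_id=2, zone=NU): no match → kept, b columns NULL.
- a row (stu_id=NULL, zone=HP): no match → kept, b columns NULL.
- a row (stu_id=3, zone=NU): no match → kept, b columns NULL.
After projecting and ordering:
b.stu_id | a.name | b.zone | b.grade
5 | Carol | NU | D
5 | Carol | NU | F
NULL | Dave | NULL | NULL
NULL | Frank | NULL | NULL
NULL | Judy | NULL | NULL
NULL | Nora | NULL | NULL
NULL | Omar | NULL | NULL
NULL | Pia | NULL | NULL

(5, Carol, NU, D); (5, Carol, NU, F); (NULL, Dave, NULL, NULL); (NULL, Frank, NULL, NULL); (NULL, Judy, NULL, NULL); (NULL, Nora, NULL, NULL); (NULL, Omar, NULL, NULL); (NULL, Pia, NULL, NULL)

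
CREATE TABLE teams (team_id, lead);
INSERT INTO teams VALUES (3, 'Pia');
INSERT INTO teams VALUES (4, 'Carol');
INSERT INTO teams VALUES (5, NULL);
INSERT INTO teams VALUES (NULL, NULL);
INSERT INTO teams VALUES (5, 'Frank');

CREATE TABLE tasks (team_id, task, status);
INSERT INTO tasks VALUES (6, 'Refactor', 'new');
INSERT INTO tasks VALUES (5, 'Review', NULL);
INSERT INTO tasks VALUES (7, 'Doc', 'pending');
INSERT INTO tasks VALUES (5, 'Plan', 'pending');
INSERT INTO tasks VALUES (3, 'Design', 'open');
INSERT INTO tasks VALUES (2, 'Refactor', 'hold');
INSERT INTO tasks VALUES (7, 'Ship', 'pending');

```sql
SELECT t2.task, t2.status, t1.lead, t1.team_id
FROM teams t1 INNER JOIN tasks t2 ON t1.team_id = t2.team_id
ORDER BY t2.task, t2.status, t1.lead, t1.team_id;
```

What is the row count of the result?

INNER JOIN keeps only pairs where the ON condition holds.
Matching on t1.team_id = t2.team_id. A NULL in a compared column never satisfies the condition.
Matched pairs: 5.
Total: 5 rows.

5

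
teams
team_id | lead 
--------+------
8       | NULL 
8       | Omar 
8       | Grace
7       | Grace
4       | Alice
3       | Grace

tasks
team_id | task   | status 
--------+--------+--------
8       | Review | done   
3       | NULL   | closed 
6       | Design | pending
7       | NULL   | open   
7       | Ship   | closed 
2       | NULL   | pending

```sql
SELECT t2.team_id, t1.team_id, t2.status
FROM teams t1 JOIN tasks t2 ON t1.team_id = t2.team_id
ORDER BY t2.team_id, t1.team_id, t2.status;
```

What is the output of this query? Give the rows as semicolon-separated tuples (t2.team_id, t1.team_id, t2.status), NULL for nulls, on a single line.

INNER JOIN keeps only pairs where the ON condition holds.
Matching on t1.team_id = t2.team_id.
- team_id=8: 1 matching t2 row(s), so 1 row(s) emitted.
- team_id=8: 1 matching t2 row(s), so 1 row(s) emitted.
- team_id=8: 1 matching t2 row(s), so 1 row(s) emitted.
- team_id=7: 2 matching t2 row(s), so 2 row(s) emitted.
- team_id=4: no matching t2 row, dropped.
- team_id=3: 1 matching t2 row(s), so 1 row(s) emitted.
After projecting and ordering:
t2.team_id | t1.team_id | t2.status
3 | 3 | closed
7 | 7 | closed
7 | 7 | open
8 | 8 | done
8 | 8 | done
8 | 8 | done

(3, 3, closed); (7, 7, closed); (7, 7, open); (8, 8, done); (8, 8, done); (8, 8, done)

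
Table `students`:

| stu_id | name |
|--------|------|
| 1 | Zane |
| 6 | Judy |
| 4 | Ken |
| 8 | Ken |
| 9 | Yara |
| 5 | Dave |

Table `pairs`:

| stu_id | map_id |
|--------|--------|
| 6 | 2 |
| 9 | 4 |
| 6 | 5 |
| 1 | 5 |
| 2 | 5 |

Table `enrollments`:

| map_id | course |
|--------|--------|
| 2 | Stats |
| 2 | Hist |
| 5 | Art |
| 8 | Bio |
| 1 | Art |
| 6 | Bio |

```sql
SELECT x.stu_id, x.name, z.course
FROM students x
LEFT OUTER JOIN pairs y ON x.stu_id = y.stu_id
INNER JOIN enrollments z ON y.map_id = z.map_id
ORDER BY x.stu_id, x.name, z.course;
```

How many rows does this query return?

Joins associate left-to-right: students LEFT JOIN pairs on stu_id gives 7 intermediate row(s).
Then INNER JOIN `enrollments z` on map_id: keep only rows whose y.map_id appears in z.
Result: 4 row(s).

4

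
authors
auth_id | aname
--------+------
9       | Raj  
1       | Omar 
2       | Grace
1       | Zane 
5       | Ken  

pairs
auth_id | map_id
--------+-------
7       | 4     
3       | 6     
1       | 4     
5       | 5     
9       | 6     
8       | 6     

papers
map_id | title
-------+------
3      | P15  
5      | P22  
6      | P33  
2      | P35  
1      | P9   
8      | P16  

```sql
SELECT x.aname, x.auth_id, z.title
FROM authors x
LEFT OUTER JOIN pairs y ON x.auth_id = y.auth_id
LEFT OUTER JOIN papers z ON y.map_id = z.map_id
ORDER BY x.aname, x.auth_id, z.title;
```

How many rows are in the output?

5

Joins associate left-to-right: authors LEFT JOIN pairs on auth_id gives 5 intermediate row(s).
Then LEFT JOIN `papers z` on map_id: each of those 5 rows is kept; rows whose y.map_id has no match in z get NULL for z's columns.
Result: 5 row(s).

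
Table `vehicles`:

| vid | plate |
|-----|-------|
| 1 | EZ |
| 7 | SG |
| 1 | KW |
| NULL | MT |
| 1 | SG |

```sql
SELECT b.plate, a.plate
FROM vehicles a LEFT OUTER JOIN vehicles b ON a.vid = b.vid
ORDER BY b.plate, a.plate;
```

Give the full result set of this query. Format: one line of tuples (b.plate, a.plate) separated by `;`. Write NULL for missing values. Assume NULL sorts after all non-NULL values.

(EZ, EZ); (EZ, KW); (EZ, SG); (KW, EZ); (KW, KW); (KW, SG); (SG, EZ); (SG, KW); (SG, SG); (SG, SG); (NULL, MT)

LEFT JOIN keeps every row from `vehicles a`; unmatched rows get NULL for `vehicles b`'s columns.
Matching on a.vid = b.vid. A NULL in a compared column never satisfies the condition.
- vid=1: 3 matching b row(s), so 3 row(s) emitted.
- vid=7: 1 matching b row(s), so 1 row(s) emitted.
- vid=1: 3 matching b row(s), so 3 row(s) emitted.
- vid=NULL: no b row matches, row kept with b columns NULL.
- vid=1: 3 matching b row(s), so 3 row(s) emitted.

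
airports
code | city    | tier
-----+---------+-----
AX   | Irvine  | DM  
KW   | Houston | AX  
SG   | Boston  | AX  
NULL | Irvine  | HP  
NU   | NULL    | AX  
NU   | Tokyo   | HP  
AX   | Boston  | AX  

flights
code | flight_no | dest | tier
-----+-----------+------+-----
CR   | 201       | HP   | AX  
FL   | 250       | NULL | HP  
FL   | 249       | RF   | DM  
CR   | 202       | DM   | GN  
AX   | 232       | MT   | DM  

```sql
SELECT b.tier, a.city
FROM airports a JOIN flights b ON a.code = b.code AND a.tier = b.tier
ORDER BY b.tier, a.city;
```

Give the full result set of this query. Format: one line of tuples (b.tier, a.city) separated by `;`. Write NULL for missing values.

INNER JOIN keeps only pairs where the ON condition holds.
Matching on a.code = b.code AND a.tier = b.tier. A NULL in a compared column never satisfies the condition.
- a[0] code=AX, tier=DM → 1 match(es) in b → 1 row(s).
- a[1] code=KW, tier=AX → no match; dropped.
- a[2] code=SG, tier=AX → no match; dropped.
- a[3] code=NULL, tier=HP → no match; dropped.
- a[4] code=NU, tier=AX → no match; dropped.
- a[5] code=NU, tier=HP → no match; dropped.
- a[6] code=AX, tier=AX → no match; dropped.
After projecting and ordering:
b.tier | a.city
DM | Irvine

(DM, Irvine)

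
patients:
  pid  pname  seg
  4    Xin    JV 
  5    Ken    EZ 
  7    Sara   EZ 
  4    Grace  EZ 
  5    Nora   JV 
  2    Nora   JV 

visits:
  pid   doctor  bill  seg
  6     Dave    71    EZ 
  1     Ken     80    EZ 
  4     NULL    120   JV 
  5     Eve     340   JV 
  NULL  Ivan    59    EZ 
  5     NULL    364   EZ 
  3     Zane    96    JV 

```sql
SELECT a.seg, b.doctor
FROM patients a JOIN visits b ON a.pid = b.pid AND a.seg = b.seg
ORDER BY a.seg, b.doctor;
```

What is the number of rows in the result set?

INNER JOIN keeps only pairs where the ON condition holds.
Matching on a.pid = b.pid AND a.seg = b.seg. A NULL in a compared column never satisfies the condition.
- a (pid=4, seg=JV) pairs with 1 row(s) of b.
- a (pid=5, seg=EZ) pairs with 1 row(s) of b.
- a (pid=7, seg=EZ) has no partner → excluded.
- a (pid=4, seg=EZ) has no partner → excluded.
- a (pid=5, seg=JV) pairs with 1 row(s) of b.
- a (pid=2, seg=JV) has no partner → excluded.
Total: 3 rows.

3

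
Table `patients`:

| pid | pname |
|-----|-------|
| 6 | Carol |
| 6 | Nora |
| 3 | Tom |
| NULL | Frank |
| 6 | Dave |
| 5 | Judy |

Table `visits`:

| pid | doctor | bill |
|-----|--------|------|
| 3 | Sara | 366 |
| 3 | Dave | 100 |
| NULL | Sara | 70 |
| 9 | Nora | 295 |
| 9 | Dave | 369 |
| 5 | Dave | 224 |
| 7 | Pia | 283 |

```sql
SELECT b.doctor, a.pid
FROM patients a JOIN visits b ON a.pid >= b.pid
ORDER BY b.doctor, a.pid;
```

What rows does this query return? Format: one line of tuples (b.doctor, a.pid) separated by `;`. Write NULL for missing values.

(Dave, 3); (Dave, 5); (Dave, 5); (Dave, 6); (Dave, 6); (Dave, 6); (Dave, 6); (Dave, 6); (Dave, 6); (Sara, 3); (Sara, 5); (Sara, 6); (Sara, 6); (Sara, 6)

INNER JOIN keeps only pairs where the ON condition holds.
Matching on a.pid >= b.pid. A NULL in a compared column never satisfies the condition.
Matched pairs: 14.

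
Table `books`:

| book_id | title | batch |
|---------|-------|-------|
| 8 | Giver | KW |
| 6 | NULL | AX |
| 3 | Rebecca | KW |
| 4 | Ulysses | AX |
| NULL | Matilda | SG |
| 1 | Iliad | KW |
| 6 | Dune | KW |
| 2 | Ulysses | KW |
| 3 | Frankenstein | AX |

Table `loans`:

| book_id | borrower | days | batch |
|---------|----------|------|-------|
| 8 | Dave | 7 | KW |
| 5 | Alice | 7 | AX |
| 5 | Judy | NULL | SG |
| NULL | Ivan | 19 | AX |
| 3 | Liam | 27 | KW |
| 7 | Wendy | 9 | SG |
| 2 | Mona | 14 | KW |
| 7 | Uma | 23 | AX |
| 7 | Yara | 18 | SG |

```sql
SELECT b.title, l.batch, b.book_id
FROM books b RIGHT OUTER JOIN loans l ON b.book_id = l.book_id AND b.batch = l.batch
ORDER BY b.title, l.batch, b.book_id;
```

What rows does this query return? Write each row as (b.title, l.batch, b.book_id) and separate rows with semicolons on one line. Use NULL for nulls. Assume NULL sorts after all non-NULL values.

RIGHT JOIN keeps every row from `loans`; unmatched rows get NULL for `books`'s columns.
Matching on b.book_id = l.book_id AND b.batch = l.batch. A NULL in a compared column never satisfies the condition.
Matched pairs: 3; unmatched l rows kept: 6.

(Giver, KW, 8); (Rebecca, KW, 3); (Ulysses, KW, 2); (NULL, AX, NULL); (NULL, AX, NULL); (NULL, AX, NULL); (NULL, SG, NULL); (NULL, SG, NULL); (NULL, SG, NULL)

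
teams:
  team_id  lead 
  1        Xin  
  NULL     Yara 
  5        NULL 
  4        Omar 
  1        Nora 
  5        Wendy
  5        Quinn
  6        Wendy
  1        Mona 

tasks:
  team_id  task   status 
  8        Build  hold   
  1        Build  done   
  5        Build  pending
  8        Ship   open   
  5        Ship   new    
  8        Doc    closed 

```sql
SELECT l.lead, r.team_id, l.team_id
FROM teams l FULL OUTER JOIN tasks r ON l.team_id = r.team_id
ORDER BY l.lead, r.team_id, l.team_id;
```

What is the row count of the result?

FULL OUTER JOIN keeps every row from both sides; unmatched rows get NULL for the other side's columns.
Matching on l.team_id = r.team_id. A NULL in a compared column never satisfies the condition.
Matched pairs: 9; unmatched l rows kept: 3; unmatched r rows kept: 3.
Total: 9 matched + 6 padded = 15 rows.

15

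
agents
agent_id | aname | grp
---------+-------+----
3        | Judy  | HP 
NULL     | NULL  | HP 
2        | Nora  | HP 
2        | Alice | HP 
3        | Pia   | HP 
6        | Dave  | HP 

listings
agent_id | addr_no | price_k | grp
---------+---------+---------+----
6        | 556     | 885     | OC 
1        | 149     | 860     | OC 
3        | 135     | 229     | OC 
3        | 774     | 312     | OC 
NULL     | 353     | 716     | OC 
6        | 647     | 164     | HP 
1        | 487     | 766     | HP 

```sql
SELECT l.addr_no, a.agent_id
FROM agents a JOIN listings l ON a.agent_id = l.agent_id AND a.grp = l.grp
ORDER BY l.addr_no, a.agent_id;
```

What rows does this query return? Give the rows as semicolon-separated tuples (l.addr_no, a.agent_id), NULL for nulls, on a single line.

INNER JOIN keeps only pairs where the ON condition holds.
Matching on a.agent_id = l.agent_id AND a.grp = l.grp. A NULL in a compared column never satisfies the condition.
Matched pairs: 1.

(647, 6)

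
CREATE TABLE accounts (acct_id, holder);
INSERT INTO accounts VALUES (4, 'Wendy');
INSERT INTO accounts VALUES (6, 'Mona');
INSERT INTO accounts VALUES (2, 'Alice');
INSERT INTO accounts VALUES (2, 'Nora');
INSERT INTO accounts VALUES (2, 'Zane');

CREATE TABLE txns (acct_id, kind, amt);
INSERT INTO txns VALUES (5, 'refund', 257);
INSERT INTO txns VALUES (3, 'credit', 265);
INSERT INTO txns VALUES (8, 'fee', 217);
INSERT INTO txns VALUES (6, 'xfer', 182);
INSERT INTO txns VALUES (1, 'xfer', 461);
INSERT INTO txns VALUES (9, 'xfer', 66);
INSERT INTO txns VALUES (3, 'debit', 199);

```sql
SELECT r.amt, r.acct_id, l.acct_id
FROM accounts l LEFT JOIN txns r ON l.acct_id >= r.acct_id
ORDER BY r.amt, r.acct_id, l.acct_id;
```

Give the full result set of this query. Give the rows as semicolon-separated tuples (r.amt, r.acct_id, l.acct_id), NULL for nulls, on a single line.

LEFT JOIN keeps every row from `accounts`; unmatched rows get NULL for `txns`'s columns.
Matching on l.acct_id >= r.acct_id.
- l[0] acct_id=4 → 3 match(es) in r → 3 row(s).
- l[1] acct_id=6 → 5 match(es) in r → 5 row(s).
- l[2] acct_id=2 → 1 match(es) in r → 1 row(s).
- l[3] acct_id=2 → 1 match(es) in r → 1 row(s).
- l[4] acct_id=2 → 1 match(es) in r → 1 row(s).

(182, 6, 6); (199, 3, 4); (199, 3, 6); (257, 5, 6); (265, 3, 4); (265, 3, 6); (461, 1, 2); (461, 1, 2); (461, 1, 2); (461, 1, 4); (461, 1, 6)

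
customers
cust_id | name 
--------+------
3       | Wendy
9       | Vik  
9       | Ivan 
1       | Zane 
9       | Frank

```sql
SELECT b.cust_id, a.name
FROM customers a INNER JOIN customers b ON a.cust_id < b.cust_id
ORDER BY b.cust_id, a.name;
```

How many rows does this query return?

7

INNER JOIN keeps only pairs where the ON condition holds.
Matching on a.cust_id < b.cust_id.
Matched pairs: 7.
Total: 7 rows.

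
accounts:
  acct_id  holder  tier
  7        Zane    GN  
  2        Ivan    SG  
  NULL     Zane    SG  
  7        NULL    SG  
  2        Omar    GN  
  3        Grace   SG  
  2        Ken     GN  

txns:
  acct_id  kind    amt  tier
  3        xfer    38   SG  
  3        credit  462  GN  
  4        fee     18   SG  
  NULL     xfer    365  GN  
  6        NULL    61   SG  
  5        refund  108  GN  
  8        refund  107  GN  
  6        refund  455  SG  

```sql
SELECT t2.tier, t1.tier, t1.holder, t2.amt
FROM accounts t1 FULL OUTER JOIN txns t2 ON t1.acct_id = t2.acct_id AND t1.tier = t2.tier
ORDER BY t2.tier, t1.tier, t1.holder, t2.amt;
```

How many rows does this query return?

FULL OUTER JOIN keeps every row from both sides; unmatched rows get NULL for the other side's columns.
Matching on t1.acct_id = t2.acct_id AND t1.tier = t2.tier. A NULL in a compared column never satisfies the condition.
- t1[0] acct_id=7, tier=GN → no match; kept with NULLs on the t2 side.
- t1[1] acct_id=2, tier=SG → no match; kept with NULLs on the t2 side.
- t1[2] acct_id=NULL, tier=SG → no match; kept with NULLs on the t2 side.
- t1[3] acct_id=7, tier=SG → no match; kept with NULLs on the t2 side.
- t1[4] acct_id=2, tier=GN → no match; kept with NULLs on the t2 side.
- t1[5] acct_id=3, tier=SG → 1 match(es) in t2 → 1 row(s).
- t1[6] acct_id=2, tier=GN → no match; kept with NULLs on the t2 side.
- plus 7 unmatched t2 row(s), each kept with NULL t1 columns.
Total: 1 matched + 13 padded = 14 rows.

14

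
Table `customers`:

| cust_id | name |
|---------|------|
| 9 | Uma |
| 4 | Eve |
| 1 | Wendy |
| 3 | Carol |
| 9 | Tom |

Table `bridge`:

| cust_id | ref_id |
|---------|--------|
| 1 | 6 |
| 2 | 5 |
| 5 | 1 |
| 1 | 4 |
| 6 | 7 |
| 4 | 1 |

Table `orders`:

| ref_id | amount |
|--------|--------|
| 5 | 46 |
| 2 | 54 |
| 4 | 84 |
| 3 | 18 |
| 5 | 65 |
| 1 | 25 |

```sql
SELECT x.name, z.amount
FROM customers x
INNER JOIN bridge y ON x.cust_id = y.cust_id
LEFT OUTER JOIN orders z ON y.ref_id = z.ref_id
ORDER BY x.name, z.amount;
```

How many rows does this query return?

3

Joins associate left-to-right: customers INNER JOIN bridge on cust_id gives 3 intermediate row(s).
Then LEFT JOIN `orders z` on ref_id: each of those 3 rows is kept; rows whose y.ref_id has no match in z get NULL for z's columns.
Result: 3 row(s).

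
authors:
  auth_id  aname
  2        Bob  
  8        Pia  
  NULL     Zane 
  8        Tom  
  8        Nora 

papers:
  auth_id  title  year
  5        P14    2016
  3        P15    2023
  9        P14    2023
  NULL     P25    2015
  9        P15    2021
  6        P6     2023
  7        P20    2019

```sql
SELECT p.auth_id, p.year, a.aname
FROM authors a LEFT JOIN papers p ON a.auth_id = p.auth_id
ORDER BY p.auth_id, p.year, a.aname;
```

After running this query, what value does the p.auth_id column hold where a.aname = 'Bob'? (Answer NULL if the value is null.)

NULL

LEFT JOIN keeps every row from `authors`; unmatched rows get NULL for `papers`'s columns.
Matching on a.auth_id = p.auth_id. A NULL in a compared column never satisfies the condition.
- a[0] auth_id=2 → no match; kept with NULLs on the p side.
- a[1] auth_id=8 → no match; kept with NULLs on the p side.
- a[2] auth_id=NULL → no match; kept with NULLs on the p side.
- a[3] auth_id=8 → no match; kept with NULLs on the p side.
- a[4] auth_id=8 → no match; kept with NULLs on the p side.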